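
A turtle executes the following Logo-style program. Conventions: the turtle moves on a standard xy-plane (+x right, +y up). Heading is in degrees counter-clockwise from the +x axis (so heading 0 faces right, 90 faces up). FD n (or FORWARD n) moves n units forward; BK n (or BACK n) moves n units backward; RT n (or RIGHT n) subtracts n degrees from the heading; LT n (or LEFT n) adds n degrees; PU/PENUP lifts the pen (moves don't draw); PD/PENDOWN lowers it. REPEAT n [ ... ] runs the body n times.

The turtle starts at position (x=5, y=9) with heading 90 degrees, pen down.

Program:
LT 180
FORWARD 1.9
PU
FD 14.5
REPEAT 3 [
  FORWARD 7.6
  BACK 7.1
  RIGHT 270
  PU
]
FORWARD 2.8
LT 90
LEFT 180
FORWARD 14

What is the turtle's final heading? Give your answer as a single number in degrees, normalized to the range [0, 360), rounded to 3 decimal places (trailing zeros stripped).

Answer: 90

Derivation:
Executing turtle program step by step:
Start: pos=(5,9), heading=90, pen down
LT 180: heading 90 -> 270
FD 1.9: (5,9) -> (5,7.1) [heading=270, draw]
PU: pen up
FD 14.5: (5,7.1) -> (5,-7.4) [heading=270, move]
REPEAT 3 [
  -- iteration 1/3 --
  FD 7.6: (5,-7.4) -> (5,-15) [heading=270, move]
  BK 7.1: (5,-15) -> (5,-7.9) [heading=270, move]
  RT 270: heading 270 -> 0
  PU: pen up
  -- iteration 2/3 --
  FD 7.6: (5,-7.9) -> (12.6,-7.9) [heading=0, move]
  BK 7.1: (12.6,-7.9) -> (5.5,-7.9) [heading=0, move]
  RT 270: heading 0 -> 90
  PU: pen up
  -- iteration 3/3 --
  FD 7.6: (5.5,-7.9) -> (5.5,-0.3) [heading=90, move]
  BK 7.1: (5.5,-0.3) -> (5.5,-7.4) [heading=90, move]
  RT 270: heading 90 -> 180
  PU: pen up
]
FD 2.8: (5.5,-7.4) -> (2.7,-7.4) [heading=180, move]
LT 90: heading 180 -> 270
LT 180: heading 270 -> 90
FD 14: (2.7,-7.4) -> (2.7,6.6) [heading=90, move]
Final: pos=(2.7,6.6), heading=90, 1 segment(s) drawn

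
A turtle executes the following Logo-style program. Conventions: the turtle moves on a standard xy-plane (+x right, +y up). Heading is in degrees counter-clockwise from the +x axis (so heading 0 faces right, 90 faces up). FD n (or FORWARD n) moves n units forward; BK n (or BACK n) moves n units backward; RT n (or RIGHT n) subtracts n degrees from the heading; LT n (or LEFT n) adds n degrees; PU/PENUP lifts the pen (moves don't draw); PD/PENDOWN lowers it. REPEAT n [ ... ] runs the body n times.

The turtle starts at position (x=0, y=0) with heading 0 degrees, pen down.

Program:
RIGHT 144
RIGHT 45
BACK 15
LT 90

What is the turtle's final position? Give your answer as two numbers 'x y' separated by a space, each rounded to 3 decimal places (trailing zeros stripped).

Answer: 14.815 -2.347

Derivation:
Executing turtle program step by step:
Start: pos=(0,0), heading=0, pen down
RT 144: heading 0 -> 216
RT 45: heading 216 -> 171
BK 15: (0,0) -> (14.815,-2.347) [heading=171, draw]
LT 90: heading 171 -> 261
Final: pos=(14.815,-2.347), heading=261, 1 segment(s) drawn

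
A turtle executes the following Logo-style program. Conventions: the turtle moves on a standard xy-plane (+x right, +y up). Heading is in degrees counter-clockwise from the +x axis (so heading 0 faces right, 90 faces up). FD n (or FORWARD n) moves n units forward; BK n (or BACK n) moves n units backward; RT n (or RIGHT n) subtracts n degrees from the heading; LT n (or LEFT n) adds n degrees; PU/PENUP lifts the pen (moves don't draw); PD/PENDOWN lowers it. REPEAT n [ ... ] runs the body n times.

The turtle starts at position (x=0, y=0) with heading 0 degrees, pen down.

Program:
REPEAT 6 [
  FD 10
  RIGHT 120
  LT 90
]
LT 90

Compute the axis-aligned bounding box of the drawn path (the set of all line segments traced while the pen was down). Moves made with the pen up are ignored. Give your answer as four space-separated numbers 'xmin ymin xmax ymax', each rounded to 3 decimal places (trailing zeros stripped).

Executing turtle program step by step:
Start: pos=(0,0), heading=0, pen down
REPEAT 6 [
  -- iteration 1/6 --
  FD 10: (0,0) -> (10,0) [heading=0, draw]
  RT 120: heading 0 -> 240
  LT 90: heading 240 -> 330
  -- iteration 2/6 --
  FD 10: (10,0) -> (18.66,-5) [heading=330, draw]
  RT 120: heading 330 -> 210
  LT 90: heading 210 -> 300
  -- iteration 3/6 --
  FD 10: (18.66,-5) -> (23.66,-13.66) [heading=300, draw]
  RT 120: heading 300 -> 180
  LT 90: heading 180 -> 270
  -- iteration 4/6 --
  FD 10: (23.66,-13.66) -> (23.66,-23.66) [heading=270, draw]
  RT 120: heading 270 -> 150
  LT 90: heading 150 -> 240
  -- iteration 5/6 --
  FD 10: (23.66,-23.66) -> (18.66,-32.321) [heading=240, draw]
  RT 120: heading 240 -> 120
  LT 90: heading 120 -> 210
  -- iteration 6/6 --
  FD 10: (18.66,-32.321) -> (10,-37.321) [heading=210, draw]
  RT 120: heading 210 -> 90
  LT 90: heading 90 -> 180
]
LT 90: heading 180 -> 270
Final: pos=(10,-37.321), heading=270, 6 segment(s) drawn

Segment endpoints: x in {0, 10, 10, 18.66, 23.66}, y in {-37.321, -32.321, -23.66, -13.66, -5, 0}
xmin=0, ymin=-37.321, xmax=23.66, ymax=0

Answer: 0 -37.321 23.66 0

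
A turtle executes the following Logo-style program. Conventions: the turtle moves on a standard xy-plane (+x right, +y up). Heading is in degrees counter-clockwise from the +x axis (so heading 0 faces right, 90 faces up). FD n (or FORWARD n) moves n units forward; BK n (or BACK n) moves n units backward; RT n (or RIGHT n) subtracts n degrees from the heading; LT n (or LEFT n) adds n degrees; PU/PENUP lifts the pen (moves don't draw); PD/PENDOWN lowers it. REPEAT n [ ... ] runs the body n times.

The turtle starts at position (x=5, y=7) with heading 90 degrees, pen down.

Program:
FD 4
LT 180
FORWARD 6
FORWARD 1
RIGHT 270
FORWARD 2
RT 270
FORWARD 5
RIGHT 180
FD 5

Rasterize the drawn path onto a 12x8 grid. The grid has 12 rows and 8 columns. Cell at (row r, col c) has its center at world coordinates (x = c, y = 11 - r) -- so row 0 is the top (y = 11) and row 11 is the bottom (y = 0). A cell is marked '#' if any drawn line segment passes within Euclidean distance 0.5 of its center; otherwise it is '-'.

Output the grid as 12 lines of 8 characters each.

Segment 0: (5,7) -> (5,11)
Segment 1: (5,11) -> (5,5)
Segment 2: (5,5) -> (5,4)
Segment 3: (5,4) -> (7,4)
Segment 4: (7,4) -> (7,9)
Segment 5: (7,9) -> (7,4)

Answer: -----#--
-----#--
-----#-#
-----#-#
-----#-#
-----#-#
-----#-#
-----###
--------
--------
--------
--------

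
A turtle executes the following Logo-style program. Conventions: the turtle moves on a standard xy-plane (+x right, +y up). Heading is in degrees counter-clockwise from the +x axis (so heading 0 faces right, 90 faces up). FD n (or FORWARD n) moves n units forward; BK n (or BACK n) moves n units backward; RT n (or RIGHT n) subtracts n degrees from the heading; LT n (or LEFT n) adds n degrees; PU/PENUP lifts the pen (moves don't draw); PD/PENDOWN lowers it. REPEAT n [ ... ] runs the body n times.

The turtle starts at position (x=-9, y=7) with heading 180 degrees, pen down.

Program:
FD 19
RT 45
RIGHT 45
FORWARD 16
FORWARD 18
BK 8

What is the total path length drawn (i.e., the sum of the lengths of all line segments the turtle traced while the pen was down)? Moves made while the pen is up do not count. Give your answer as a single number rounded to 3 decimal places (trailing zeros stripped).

Answer: 61

Derivation:
Executing turtle program step by step:
Start: pos=(-9,7), heading=180, pen down
FD 19: (-9,7) -> (-28,7) [heading=180, draw]
RT 45: heading 180 -> 135
RT 45: heading 135 -> 90
FD 16: (-28,7) -> (-28,23) [heading=90, draw]
FD 18: (-28,23) -> (-28,41) [heading=90, draw]
BK 8: (-28,41) -> (-28,33) [heading=90, draw]
Final: pos=(-28,33), heading=90, 4 segment(s) drawn

Segment lengths:
  seg 1: (-9,7) -> (-28,7), length = 19
  seg 2: (-28,7) -> (-28,23), length = 16
  seg 3: (-28,23) -> (-28,41), length = 18
  seg 4: (-28,41) -> (-28,33), length = 8
Total = 61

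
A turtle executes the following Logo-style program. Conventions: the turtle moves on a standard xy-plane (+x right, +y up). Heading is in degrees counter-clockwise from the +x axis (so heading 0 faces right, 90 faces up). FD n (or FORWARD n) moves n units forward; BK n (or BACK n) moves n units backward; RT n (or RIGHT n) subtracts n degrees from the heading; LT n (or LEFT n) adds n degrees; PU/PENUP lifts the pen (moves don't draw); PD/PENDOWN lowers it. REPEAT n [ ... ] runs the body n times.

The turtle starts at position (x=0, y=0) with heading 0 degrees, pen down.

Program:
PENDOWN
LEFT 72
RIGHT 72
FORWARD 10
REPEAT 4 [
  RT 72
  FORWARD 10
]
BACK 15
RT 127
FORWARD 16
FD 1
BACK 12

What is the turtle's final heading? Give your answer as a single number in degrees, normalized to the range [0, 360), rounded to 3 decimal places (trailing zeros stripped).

Executing turtle program step by step:
Start: pos=(0,0), heading=0, pen down
PD: pen down
LT 72: heading 0 -> 72
RT 72: heading 72 -> 0
FD 10: (0,0) -> (10,0) [heading=0, draw]
REPEAT 4 [
  -- iteration 1/4 --
  RT 72: heading 0 -> 288
  FD 10: (10,0) -> (13.09,-9.511) [heading=288, draw]
  -- iteration 2/4 --
  RT 72: heading 288 -> 216
  FD 10: (13.09,-9.511) -> (5,-15.388) [heading=216, draw]
  -- iteration 3/4 --
  RT 72: heading 216 -> 144
  FD 10: (5,-15.388) -> (-3.09,-9.511) [heading=144, draw]
  -- iteration 4/4 --
  RT 72: heading 144 -> 72
  FD 10: (-3.09,-9.511) -> (0,0) [heading=72, draw]
]
BK 15: (0,0) -> (-4.635,-14.266) [heading=72, draw]
RT 127: heading 72 -> 305
FD 16: (-4.635,-14.266) -> (4.542,-27.372) [heading=305, draw]
FD 1: (4.542,-27.372) -> (5.116,-28.191) [heading=305, draw]
BK 12: (5.116,-28.191) -> (-1.767,-18.362) [heading=305, draw]
Final: pos=(-1.767,-18.362), heading=305, 9 segment(s) drawn

Answer: 305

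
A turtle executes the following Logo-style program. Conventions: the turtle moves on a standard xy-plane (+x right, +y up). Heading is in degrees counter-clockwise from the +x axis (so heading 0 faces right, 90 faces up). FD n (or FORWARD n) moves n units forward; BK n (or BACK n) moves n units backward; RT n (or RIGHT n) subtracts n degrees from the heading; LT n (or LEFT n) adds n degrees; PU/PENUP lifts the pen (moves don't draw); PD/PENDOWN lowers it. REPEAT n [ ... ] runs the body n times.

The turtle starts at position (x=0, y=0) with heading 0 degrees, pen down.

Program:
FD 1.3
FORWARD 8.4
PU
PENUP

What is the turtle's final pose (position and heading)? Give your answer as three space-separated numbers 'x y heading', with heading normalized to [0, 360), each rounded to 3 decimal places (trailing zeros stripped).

Executing turtle program step by step:
Start: pos=(0,0), heading=0, pen down
FD 1.3: (0,0) -> (1.3,0) [heading=0, draw]
FD 8.4: (1.3,0) -> (9.7,0) [heading=0, draw]
PU: pen up
PU: pen up
Final: pos=(9.7,0), heading=0, 2 segment(s) drawn

Answer: 9.7 0 0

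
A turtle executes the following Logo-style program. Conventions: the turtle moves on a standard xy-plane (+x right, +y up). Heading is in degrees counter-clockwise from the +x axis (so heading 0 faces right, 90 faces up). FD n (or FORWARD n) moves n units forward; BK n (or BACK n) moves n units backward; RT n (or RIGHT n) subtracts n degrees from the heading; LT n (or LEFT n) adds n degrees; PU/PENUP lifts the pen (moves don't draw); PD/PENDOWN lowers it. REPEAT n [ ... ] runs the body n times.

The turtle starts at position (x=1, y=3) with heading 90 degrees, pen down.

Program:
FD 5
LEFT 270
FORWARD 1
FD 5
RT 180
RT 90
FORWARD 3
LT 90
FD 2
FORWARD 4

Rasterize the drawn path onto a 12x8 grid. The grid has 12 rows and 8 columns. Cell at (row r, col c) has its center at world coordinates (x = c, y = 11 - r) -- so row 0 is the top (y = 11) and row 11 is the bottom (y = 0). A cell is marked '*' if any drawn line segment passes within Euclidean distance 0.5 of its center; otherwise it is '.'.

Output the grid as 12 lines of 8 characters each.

Segment 0: (1,3) -> (1,8)
Segment 1: (1,8) -> (2,8)
Segment 2: (2,8) -> (7,8)
Segment 3: (7,8) -> (7,11)
Segment 4: (7,11) -> (5,11)
Segment 5: (5,11) -> (1,11)

Answer: .*******
.......*
.......*
.*******
.*......
.*......
.*......
.*......
.*......
........
........
........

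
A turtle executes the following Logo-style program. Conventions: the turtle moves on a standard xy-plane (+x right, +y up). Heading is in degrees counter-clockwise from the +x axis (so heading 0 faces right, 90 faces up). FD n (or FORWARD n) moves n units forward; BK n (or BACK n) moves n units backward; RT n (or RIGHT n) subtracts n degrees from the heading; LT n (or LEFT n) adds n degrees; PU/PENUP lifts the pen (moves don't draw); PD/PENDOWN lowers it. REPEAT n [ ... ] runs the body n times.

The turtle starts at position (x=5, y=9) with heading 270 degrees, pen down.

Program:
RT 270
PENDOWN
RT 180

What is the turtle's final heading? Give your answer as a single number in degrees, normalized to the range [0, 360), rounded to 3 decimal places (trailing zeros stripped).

Answer: 180

Derivation:
Executing turtle program step by step:
Start: pos=(5,9), heading=270, pen down
RT 270: heading 270 -> 0
PD: pen down
RT 180: heading 0 -> 180
Final: pos=(5,9), heading=180, 0 segment(s) drawn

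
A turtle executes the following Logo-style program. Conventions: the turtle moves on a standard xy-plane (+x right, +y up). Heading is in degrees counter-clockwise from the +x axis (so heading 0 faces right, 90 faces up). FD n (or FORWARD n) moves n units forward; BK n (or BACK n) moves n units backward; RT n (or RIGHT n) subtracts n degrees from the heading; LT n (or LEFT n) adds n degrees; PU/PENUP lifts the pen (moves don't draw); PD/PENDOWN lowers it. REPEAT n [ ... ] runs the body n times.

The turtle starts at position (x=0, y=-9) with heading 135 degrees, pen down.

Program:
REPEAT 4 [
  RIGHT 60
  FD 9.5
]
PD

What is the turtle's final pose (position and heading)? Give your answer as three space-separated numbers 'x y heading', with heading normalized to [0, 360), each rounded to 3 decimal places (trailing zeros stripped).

Answer: 15.894 -13.259 255

Derivation:
Executing turtle program step by step:
Start: pos=(0,-9), heading=135, pen down
REPEAT 4 [
  -- iteration 1/4 --
  RT 60: heading 135 -> 75
  FD 9.5: (0,-9) -> (2.459,0.176) [heading=75, draw]
  -- iteration 2/4 --
  RT 60: heading 75 -> 15
  FD 9.5: (2.459,0.176) -> (11.635,2.635) [heading=15, draw]
  -- iteration 3/4 --
  RT 60: heading 15 -> 315
  FD 9.5: (11.635,2.635) -> (18.353,-4.082) [heading=315, draw]
  -- iteration 4/4 --
  RT 60: heading 315 -> 255
  FD 9.5: (18.353,-4.082) -> (15.894,-13.259) [heading=255, draw]
]
PD: pen down
Final: pos=(15.894,-13.259), heading=255, 4 segment(s) drawn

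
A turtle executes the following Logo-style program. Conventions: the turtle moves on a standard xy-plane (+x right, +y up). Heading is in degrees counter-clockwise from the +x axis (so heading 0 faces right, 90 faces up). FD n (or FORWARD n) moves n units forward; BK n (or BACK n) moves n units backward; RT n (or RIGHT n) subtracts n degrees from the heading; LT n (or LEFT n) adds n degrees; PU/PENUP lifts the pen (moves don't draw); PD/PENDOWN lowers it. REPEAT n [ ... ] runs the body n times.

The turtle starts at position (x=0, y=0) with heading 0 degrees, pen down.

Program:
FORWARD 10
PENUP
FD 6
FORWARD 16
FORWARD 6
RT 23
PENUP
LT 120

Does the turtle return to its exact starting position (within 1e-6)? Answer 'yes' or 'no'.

Answer: no

Derivation:
Executing turtle program step by step:
Start: pos=(0,0), heading=0, pen down
FD 10: (0,0) -> (10,0) [heading=0, draw]
PU: pen up
FD 6: (10,0) -> (16,0) [heading=0, move]
FD 16: (16,0) -> (32,0) [heading=0, move]
FD 6: (32,0) -> (38,0) [heading=0, move]
RT 23: heading 0 -> 337
PU: pen up
LT 120: heading 337 -> 97
Final: pos=(38,0), heading=97, 1 segment(s) drawn

Start position: (0, 0)
Final position: (38, 0)
Distance = 38; >= 1e-6 -> NOT closed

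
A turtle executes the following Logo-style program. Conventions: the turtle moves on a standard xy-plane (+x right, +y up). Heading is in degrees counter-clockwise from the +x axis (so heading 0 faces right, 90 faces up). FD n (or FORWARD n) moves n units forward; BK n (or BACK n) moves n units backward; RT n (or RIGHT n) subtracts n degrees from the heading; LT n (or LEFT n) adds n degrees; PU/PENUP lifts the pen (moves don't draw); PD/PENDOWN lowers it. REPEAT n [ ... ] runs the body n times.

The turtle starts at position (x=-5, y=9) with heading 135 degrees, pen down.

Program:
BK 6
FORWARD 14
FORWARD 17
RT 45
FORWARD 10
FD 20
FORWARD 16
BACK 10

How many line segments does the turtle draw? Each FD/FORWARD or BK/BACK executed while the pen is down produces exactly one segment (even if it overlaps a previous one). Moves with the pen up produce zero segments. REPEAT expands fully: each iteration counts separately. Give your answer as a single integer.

Executing turtle program step by step:
Start: pos=(-5,9), heading=135, pen down
BK 6: (-5,9) -> (-0.757,4.757) [heading=135, draw]
FD 14: (-0.757,4.757) -> (-10.657,14.657) [heading=135, draw]
FD 17: (-10.657,14.657) -> (-22.678,26.678) [heading=135, draw]
RT 45: heading 135 -> 90
FD 10: (-22.678,26.678) -> (-22.678,36.678) [heading=90, draw]
FD 20: (-22.678,36.678) -> (-22.678,56.678) [heading=90, draw]
FD 16: (-22.678,56.678) -> (-22.678,72.678) [heading=90, draw]
BK 10: (-22.678,72.678) -> (-22.678,62.678) [heading=90, draw]
Final: pos=(-22.678,62.678), heading=90, 7 segment(s) drawn
Segments drawn: 7

Answer: 7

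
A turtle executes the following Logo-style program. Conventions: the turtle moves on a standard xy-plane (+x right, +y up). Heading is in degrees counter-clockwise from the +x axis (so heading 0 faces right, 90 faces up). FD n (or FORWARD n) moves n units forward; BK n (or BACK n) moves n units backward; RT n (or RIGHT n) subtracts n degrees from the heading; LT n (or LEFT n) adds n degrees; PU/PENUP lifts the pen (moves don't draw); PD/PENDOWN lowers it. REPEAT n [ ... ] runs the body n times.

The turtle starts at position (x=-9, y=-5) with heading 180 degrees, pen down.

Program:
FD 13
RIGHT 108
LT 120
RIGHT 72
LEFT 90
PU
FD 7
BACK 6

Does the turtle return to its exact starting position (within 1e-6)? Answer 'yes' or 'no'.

Answer: no

Derivation:
Executing turtle program step by step:
Start: pos=(-9,-5), heading=180, pen down
FD 13: (-9,-5) -> (-22,-5) [heading=180, draw]
RT 108: heading 180 -> 72
LT 120: heading 72 -> 192
RT 72: heading 192 -> 120
LT 90: heading 120 -> 210
PU: pen up
FD 7: (-22,-5) -> (-28.062,-8.5) [heading=210, move]
BK 6: (-28.062,-8.5) -> (-22.866,-5.5) [heading=210, move]
Final: pos=(-22.866,-5.5), heading=210, 1 segment(s) drawn

Start position: (-9, -5)
Final position: (-22.866, -5.5)
Distance = 13.875; >= 1e-6 -> NOT closed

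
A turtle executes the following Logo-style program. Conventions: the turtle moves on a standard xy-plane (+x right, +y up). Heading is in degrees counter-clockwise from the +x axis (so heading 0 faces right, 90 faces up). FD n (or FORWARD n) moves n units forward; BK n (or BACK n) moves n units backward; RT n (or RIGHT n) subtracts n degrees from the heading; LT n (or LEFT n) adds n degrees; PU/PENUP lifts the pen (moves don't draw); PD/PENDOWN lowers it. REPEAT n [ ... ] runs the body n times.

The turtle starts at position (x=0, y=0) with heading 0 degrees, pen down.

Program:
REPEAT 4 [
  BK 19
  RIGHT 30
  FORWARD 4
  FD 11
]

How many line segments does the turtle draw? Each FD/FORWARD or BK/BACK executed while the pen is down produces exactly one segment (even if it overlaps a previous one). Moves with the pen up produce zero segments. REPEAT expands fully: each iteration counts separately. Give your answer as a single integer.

Answer: 12

Derivation:
Executing turtle program step by step:
Start: pos=(0,0), heading=0, pen down
REPEAT 4 [
  -- iteration 1/4 --
  BK 19: (0,0) -> (-19,0) [heading=0, draw]
  RT 30: heading 0 -> 330
  FD 4: (-19,0) -> (-15.536,-2) [heading=330, draw]
  FD 11: (-15.536,-2) -> (-6.01,-7.5) [heading=330, draw]
  -- iteration 2/4 --
  BK 19: (-6.01,-7.5) -> (-22.464,2) [heading=330, draw]
  RT 30: heading 330 -> 300
  FD 4: (-22.464,2) -> (-20.464,-1.464) [heading=300, draw]
  FD 11: (-20.464,-1.464) -> (-14.964,-10.99) [heading=300, draw]
  -- iteration 3/4 --
  BK 19: (-14.964,-10.99) -> (-24.464,5.464) [heading=300, draw]
  RT 30: heading 300 -> 270
  FD 4: (-24.464,5.464) -> (-24.464,1.464) [heading=270, draw]
  FD 11: (-24.464,1.464) -> (-24.464,-9.536) [heading=270, draw]
  -- iteration 4/4 --
  BK 19: (-24.464,-9.536) -> (-24.464,9.464) [heading=270, draw]
  RT 30: heading 270 -> 240
  FD 4: (-24.464,9.464) -> (-26.464,6) [heading=240, draw]
  FD 11: (-26.464,6) -> (-31.964,-3.526) [heading=240, draw]
]
Final: pos=(-31.964,-3.526), heading=240, 12 segment(s) drawn
Segments drawn: 12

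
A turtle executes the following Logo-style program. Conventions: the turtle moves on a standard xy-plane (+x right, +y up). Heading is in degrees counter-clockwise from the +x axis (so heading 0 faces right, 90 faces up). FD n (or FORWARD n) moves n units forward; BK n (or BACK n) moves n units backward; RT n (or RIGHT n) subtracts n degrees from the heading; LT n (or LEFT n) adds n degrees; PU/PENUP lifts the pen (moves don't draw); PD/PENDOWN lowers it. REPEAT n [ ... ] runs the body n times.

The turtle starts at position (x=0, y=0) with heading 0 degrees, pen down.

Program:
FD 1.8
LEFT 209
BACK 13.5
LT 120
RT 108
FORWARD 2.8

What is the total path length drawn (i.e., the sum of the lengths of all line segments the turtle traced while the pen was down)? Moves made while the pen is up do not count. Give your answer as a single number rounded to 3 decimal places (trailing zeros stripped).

Answer: 18.1

Derivation:
Executing turtle program step by step:
Start: pos=(0,0), heading=0, pen down
FD 1.8: (0,0) -> (1.8,0) [heading=0, draw]
LT 209: heading 0 -> 209
BK 13.5: (1.8,0) -> (13.607,6.545) [heading=209, draw]
LT 120: heading 209 -> 329
RT 108: heading 329 -> 221
FD 2.8: (13.607,6.545) -> (11.494,4.708) [heading=221, draw]
Final: pos=(11.494,4.708), heading=221, 3 segment(s) drawn

Segment lengths:
  seg 1: (0,0) -> (1.8,0), length = 1.8
  seg 2: (1.8,0) -> (13.607,6.545), length = 13.5
  seg 3: (13.607,6.545) -> (11.494,4.708), length = 2.8
Total = 18.1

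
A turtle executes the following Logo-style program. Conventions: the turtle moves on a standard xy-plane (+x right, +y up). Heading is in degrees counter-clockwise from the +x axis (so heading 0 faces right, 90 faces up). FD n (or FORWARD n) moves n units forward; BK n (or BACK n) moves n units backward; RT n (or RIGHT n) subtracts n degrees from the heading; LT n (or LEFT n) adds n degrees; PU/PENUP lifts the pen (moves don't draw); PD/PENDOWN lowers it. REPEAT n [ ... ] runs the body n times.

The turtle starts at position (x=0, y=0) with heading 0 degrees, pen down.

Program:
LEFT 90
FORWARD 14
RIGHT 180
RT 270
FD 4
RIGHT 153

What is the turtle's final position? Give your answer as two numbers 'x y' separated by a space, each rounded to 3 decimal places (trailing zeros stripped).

Executing turtle program step by step:
Start: pos=(0,0), heading=0, pen down
LT 90: heading 0 -> 90
FD 14: (0,0) -> (0,14) [heading=90, draw]
RT 180: heading 90 -> 270
RT 270: heading 270 -> 0
FD 4: (0,14) -> (4,14) [heading=0, draw]
RT 153: heading 0 -> 207
Final: pos=(4,14), heading=207, 2 segment(s) drawn

Answer: 4 14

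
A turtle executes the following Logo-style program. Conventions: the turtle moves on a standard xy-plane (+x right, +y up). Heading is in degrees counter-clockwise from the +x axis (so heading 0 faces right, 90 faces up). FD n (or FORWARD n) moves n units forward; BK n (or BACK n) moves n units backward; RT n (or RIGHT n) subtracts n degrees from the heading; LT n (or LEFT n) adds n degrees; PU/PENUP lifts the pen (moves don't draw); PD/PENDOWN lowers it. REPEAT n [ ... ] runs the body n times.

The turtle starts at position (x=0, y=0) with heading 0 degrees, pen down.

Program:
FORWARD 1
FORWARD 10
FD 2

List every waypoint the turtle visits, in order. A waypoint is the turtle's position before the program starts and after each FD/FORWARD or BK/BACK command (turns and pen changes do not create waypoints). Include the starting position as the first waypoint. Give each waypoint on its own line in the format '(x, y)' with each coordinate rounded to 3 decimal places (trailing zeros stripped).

Executing turtle program step by step:
Start: pos=(0,0), heading=0, pen down
FD 1: (0,0) -> (1,0) [heading=0, draw]
FD 10: (1,0) -> (11,0) [heading=0, draw]
FD 2: (11,0) -> (13,0) [heading=0, draw]
Final: pos=(13,0), heading=0, 3 segment(s) drawn
Waypoints (4 total):
(0, 0)
(1, 0)
(11, 0)
(13, 0)

Answer: (0, 0)
(1, 0)
(11, 0)
(13, 0)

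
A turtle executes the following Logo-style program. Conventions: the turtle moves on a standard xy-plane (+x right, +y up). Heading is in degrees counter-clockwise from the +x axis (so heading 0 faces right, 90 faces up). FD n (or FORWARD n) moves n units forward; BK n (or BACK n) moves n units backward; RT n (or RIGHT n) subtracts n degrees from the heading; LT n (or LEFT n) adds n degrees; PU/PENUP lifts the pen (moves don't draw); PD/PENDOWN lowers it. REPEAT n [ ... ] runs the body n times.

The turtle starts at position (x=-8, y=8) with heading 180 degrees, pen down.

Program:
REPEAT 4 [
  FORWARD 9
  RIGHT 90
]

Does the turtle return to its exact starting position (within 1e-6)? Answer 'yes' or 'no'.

Executing turtle program step by step:
Start: pos=(-8,8), heading=180, pen down
REPEAT 4 [
  -- iteration 1/4 --
  FD 9: (-8,8) -> (-17,8) [heading=180, draw]
  RT 90: heading 180 -> 90
  -- iteration 2/4 --
  FD 9: (-17,8) -> (-17,17) [heading=90, draw]
  RT 90: heading 90 -> 0
  -- iteration 3/4 --
  FD 9: (-17,17) -> (-8,17) [heading=0, draw]
  RT 90: heading 0 -> 270
  -- iteration 4/4 --
  FD 9: (-8,17) -> (-8,8) [heading=270, draw]
  RT 90: heading 270 -> 180
]
Final: pos=(-8,8), heading=180, 4 segment(s) drawn

Start position: (-8, 8)
Final position: (-8, 8)
Distance = 0; < 1e-6 -> CLOSED

Answer: yes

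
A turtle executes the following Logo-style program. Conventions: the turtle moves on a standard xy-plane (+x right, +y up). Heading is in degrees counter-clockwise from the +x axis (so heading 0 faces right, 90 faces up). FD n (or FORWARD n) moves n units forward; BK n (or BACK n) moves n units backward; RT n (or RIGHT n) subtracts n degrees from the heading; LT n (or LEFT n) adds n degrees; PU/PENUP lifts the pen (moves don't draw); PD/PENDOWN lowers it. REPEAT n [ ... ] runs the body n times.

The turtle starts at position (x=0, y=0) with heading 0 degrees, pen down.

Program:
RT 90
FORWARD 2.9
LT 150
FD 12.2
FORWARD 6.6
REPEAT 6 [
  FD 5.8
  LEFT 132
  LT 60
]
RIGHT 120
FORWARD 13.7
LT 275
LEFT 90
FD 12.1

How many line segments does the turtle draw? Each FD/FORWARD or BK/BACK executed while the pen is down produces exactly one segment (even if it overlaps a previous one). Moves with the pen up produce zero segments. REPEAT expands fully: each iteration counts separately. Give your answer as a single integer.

Answer: 11

Derivation:
Executing turtle program step by step:
Start: pos=(0,0), heading=0, pen down
RT 90: heading 0 -> 270
FD 2.9: (0,0) -> (0,-2.9) [heading=270, draw]
LT 150: heading 270 -> 60
FD 12.2: (0,-2.9) -> (6.1,7.666) [heading=60, draw]
FD 6.6: (6.1,7.666) -> (9.4,13.381) [heading=60, draw]
REPEAT 6 [
  -- iteration 1/6 --
  FD 5.8: (9.4,13.381) -> (12.3,18.404) [heading=60, draw]
  LT 132: heading 60 -> 192
  LT 60: heading 192 -> 252
  -- iteration 2/6 --
  FD 5.8: (12.3,18.404) -> (10.508,12.888) [heading=252, draw]
  LT 132: heading 252 -> 24
  LT 60: heading 24 -> 84
  -- iteration 3/6 --
  FD 5.8: (10.508,12.888) -> (11.114,18.656) [heading=84, draw]
  LT 132: heading 84 -> 216
  LT 60: heading 216 -> 276
  -- iteration 4/6 --
  FD 5.8: (11.114,18.656) -> (11.72,12.888) [heading=276, draw]
  LT 132: heading 276 -> 48
  LT 60: heading 48 -> 108
  -- iteration 5/6 --
  FD 5.8: (11.72,12.888) -> (9.928,18.404) [heading=108, draw]
  LT 132: heading 108 -> 240
  LT 60: heading 240 -> 300
  -- iteration 6/6 --
  FD 5.8: (9.928,18.404) -> (12.828,13.381) [heading=300, draw]
  LT 132: heading 300 -> 72
  LT 60: heading 72 -> 132
]
RT 120: heading 132 -> 12
FD 13.7: (12.828,13.381) -> (26.229,16.23) [heading=12, draw]
LT 275: heading 12 -> 287
LT 90: heading 287 -> 17
FD 12.1: (26.229,16.23) -> (37.8,19.767) [heading=17, draw]
Final: pos=(37.8,19.767), heading=17, 11 segment(s) drawn
Segments drawn: 11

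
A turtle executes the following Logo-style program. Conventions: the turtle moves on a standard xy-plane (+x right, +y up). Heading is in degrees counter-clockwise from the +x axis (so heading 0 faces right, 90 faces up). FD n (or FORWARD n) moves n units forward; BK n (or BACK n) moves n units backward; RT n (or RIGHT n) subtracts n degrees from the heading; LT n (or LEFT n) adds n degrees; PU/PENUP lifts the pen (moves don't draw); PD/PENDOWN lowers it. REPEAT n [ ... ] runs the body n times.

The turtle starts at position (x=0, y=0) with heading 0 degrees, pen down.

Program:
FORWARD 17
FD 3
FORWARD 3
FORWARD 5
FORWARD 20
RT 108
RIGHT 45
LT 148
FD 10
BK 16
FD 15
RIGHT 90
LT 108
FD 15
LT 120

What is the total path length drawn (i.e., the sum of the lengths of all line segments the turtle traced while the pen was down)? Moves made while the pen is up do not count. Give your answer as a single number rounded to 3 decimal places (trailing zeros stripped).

Answer: 104

Derivation:
Executing turtle program step by step:
Start: pos=(0,0), heading=0, pen down
FD 17: (0,0) -> (17,0) [heading=0, draw]
FD 3: (17,0) -> (20,0) [heading=0, draw]
FD 3: (20,0) -> (23,0) [heading=0, draw]
FD 5: (23,0) -> (28,0) [heading=0, draw]
FD 20: (28,0) -> (48,0) [heading=0, draw]
RT 108: heading 0 -> 252
RT 45: heading 252 -> 207
LT 148: heading 207 -> 355
FD 10: (48,0) -> (57.962,-0.872) [heading=355, draw]
BK 16: (57.962,-0.872) -> (42.023,0.523) [heading=355, draw]
FD 15: (42.023,0.523) -> (56.966,-0.784) [heading=355, draw]
RT 90: heading 355 -> 265
LT 108: heading 265 -> 13
FD 15: (56.966,-0.784) -> (71.581,2.59) [heading=13, draw]
LT 120: heading 13 -> 133
Final: pos=(71.581,2.59), heading=133, 9 segment(s) drawn

Segment lengths:
  seg 1: (0,0) -> (17,0), length = 17
  seg 2: (17,0) -> (20,0), length = 3
  seg 3: (20,0) -> (23,0), length = 3
  seg 4: (23,0) -> (28,0), length = 5
  seg 5: (28,0) -> (48,0), length = 20
  seg 6: (48,0) -> (57.962,-0.872), length = 10
  seg 7: (57.962,-0.872) -> (42.023,0.523), length = 16
  seg 8: (42.023,0.523) -> (56.966,-0.784), length = 15
  seg 9: (56.966,-0.784) -> (71.581,2.59), length = 15
Total = 104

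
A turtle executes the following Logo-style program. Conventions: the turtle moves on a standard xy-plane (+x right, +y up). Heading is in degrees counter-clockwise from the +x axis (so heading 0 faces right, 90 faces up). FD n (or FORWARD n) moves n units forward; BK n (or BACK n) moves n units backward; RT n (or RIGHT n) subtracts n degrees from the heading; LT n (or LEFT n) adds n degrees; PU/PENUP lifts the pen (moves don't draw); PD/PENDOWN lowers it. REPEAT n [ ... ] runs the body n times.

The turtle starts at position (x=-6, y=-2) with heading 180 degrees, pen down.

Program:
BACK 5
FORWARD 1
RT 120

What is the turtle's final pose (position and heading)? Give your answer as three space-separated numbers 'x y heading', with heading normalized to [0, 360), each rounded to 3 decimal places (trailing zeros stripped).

Answer: -2 -2 60

Derivation:
Executing turtle program step by step:
Start: pos=(-6,-2), heading=180, pen down
BK 5: (-6,-2) -> (-1,-2) [heading=180, draw]
FD 1: (-1,-2) -> (-2,-2) [heading=180, draw]
RT 120: heading 180 -> 60
Final: pos=(-2,-2), heading=60, 2 segment(s) drawn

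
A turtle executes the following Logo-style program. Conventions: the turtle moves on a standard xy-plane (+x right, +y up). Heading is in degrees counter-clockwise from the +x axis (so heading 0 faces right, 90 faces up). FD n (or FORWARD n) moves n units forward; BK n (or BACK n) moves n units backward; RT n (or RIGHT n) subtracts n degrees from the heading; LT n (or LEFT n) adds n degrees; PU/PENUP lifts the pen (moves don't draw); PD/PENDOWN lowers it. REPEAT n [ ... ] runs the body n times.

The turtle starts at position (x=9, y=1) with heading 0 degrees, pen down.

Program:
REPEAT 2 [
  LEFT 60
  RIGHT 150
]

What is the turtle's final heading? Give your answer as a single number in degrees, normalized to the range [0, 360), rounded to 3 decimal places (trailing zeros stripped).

Executing turtle program step by step:
Start: pos=(9,1), heading=0, pen down
REPEAT 2 [
  -- iteration 1/2 --
  LT 60: heading 0 -> 60
  RT 150: heading 60 -> 270
  -- iteration 2/2 --
  LT 60: heading 270 -> 330
  RT 150: heading 330 -> 180
]
Final: pos=(9,1), heading=180, 0 segment(s) drawn

Answer: 180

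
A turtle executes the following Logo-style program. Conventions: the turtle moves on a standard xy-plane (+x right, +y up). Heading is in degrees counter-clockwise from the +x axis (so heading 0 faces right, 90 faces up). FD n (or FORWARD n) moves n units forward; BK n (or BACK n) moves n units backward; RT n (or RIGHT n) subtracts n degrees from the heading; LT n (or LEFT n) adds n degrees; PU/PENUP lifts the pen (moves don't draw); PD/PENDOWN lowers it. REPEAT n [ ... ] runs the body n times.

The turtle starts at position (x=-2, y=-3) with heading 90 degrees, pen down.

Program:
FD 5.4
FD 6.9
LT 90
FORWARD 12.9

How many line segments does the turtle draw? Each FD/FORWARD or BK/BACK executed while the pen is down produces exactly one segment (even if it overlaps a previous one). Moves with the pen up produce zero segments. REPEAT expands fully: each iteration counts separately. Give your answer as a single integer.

Answer: 3

Derivation:
Executing turtle program step by step:
Start: pos=(-2,-3), heading=90, pen down
FD 5.4: (-2,-3) -> (-2,2.4) [heading=90, draw]
FD 6.9: (-2,2.4) -> (-2,9.3) [heading=90, draw]
LT 90: heading 90 -> 180
FD 12.9: (-2,9.3) -> (-14.9,9.3) [heading=180, draw]
Final: pos=(-14.9,9.3), heading=180, 3 segment(s) drawn
Segments drawn: 3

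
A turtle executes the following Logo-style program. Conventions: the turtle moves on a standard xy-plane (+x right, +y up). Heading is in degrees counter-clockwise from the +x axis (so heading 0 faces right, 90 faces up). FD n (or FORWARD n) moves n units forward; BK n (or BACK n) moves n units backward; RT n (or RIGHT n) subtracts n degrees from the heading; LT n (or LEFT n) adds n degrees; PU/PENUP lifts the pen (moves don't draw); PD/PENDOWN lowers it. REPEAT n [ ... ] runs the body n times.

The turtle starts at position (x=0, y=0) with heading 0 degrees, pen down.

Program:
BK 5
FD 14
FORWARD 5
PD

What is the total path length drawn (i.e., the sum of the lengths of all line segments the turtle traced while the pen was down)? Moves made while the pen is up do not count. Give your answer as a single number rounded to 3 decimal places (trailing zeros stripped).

Answer: 24

Derivation:
Executing turtle program step by step:
Start: pos=(0,0), heading=0, pen down
BK 5: (0,0) -> (-5,0) [heading=0, draw]
FD 14: (-5,0) -> (9,0) [heading=0, draw]
FD 5: (9,0) -> (14,0) [heading=0, draw]
PD: pen down
Final: pos=(14,0), heading=0, 3 segment(s) drawn

Segment lengths:
  seg 1: (0,0) -> (-5,0), length = 5
  seg 2: (-5,0) -> (9,0), length = 14
  seg 3: (9,0) -> (14,0), length = 5
Total = 24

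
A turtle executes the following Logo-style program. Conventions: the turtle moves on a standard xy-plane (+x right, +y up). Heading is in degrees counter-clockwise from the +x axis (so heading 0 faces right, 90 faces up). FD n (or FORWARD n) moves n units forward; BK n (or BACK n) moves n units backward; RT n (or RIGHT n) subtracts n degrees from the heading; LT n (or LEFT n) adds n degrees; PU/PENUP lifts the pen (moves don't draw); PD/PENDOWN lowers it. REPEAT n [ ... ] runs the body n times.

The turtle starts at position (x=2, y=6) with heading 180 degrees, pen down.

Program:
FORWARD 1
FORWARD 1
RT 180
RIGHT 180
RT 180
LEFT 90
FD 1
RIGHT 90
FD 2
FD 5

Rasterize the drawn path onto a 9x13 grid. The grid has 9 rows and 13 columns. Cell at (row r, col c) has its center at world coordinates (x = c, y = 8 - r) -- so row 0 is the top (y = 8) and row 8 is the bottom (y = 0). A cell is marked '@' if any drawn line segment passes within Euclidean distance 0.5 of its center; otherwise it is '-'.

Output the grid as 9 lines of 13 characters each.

Answer: -------------
@@@@@@@@-----
@@@----------
-------------
-------------
-------------
-------------
-------------
-------------

Derivation:
Segment 0: (2,6) -> (1,6)
Segment 1: (1,6) -> (0,6)
Segment 2: (0,6) -> (-0,7)
Segment 3: (-0,7) -> (2,7)
Segment 4: (2,7) -> (7,7)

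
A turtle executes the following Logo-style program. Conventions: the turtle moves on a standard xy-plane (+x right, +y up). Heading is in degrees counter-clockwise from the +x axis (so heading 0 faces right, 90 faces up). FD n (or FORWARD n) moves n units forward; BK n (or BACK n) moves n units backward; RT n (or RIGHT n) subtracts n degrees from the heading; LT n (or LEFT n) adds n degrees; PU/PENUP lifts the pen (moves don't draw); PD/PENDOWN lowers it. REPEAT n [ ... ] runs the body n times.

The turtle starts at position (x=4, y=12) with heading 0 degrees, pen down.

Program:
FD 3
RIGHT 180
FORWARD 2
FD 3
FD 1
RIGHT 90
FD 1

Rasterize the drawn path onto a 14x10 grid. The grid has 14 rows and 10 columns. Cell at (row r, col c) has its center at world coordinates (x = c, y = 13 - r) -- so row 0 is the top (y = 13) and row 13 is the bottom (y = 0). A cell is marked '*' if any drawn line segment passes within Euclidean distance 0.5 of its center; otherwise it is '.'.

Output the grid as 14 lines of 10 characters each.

Segment 0: (4,12) -> (7,12)
Segment 1: (7,12) -> (5,12)
Segment 2: (5,12) -> (2,12)
Segment 3: (2,12) -> (1,12)
Segment 4: (1,12) -> (1,13)

Answer: .*........
.*******..
..........
..........
..........
..........
..........
..........
..........
..........
..........
..........
..........
..........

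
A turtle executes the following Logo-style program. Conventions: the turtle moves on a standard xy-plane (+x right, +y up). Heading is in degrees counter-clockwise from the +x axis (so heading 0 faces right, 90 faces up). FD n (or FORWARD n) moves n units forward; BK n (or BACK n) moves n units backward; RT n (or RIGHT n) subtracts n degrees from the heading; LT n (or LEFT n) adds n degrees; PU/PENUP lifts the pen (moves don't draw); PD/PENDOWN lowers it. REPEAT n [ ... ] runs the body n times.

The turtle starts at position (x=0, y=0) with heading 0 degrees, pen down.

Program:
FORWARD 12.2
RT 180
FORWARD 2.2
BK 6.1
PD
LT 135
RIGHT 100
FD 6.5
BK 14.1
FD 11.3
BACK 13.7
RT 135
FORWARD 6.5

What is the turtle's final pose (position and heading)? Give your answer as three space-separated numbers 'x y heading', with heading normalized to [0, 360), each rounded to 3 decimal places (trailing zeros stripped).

Executing turtle program step by step:
Start: pos=(0,0), heading=0, pen down
FD 12.2: (0,0) -> (12.2,0) [heading=0, draw]
RT 180: heading 0 -> 180
FD 2.2: (12.2,0) -> (10,0) [heading=180, draw]
BK 6.1: (10,0) -> (16.1,0) [heading=180, draw]
PD: pen down
LT 135: heading 180 -> 315
RT 100: heading 315 -> 215
FD 6.5: (16.1,0) -> (10.776,-3.728) [heading=215, draw]
BK 14.1: (10.776,-3.728) -> (22.326,4.359) [heading=215, draw]
FD 11.3: (22.326,4.359) -> (13.069,-2.122) [heading=215, draw]
BK 13.7: (13.069,-2.122) -> (24.292,5.736) [heading=215, draw]
RT 135: heading 215 -> 80
FD 6.5: (24.292,5.736) -> (25.42,12.137) [heading=80, draw]
Final: pos=(25.42,12.137), heading=80, 8 segment(s) drawn

Answer: 25.42 12.137 80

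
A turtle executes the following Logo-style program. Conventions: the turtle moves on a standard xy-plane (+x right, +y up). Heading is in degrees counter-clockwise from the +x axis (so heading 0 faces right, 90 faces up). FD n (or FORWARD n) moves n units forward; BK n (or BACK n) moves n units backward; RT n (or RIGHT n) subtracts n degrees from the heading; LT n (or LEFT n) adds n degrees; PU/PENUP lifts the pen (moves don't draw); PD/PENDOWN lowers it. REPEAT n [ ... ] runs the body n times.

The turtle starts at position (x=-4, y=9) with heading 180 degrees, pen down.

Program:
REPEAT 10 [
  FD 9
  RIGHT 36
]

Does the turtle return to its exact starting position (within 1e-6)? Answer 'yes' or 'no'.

Answer: yes

Derivation:
Executing turtle program step by step:
Start: pos=(-4,9), heading=180, pen down
REPEAT 10 [
  -- iteration 1/10 --
  FD 9: (-4,9) -> (-13,9) [heading=180, draw]
  RT 36: heading 180 -> 144
  -- iteration 2/10 --
  FD 9: (-13,9) -> (-20.281,14.29) [heading=144, draw]
  RT 36: heading 144 -> 108
  -- iteration 3/10 --
  FD 9: (-20.281,14.29) -> (-23.062,22.85) [heading=108, draw]
  RT 36: heading 108 -> 72
  -- iteration 4/10 --
  FD 9: (-23.062,22.85) -> (-20.281,31.409) [heading=72, draw]
  RT 36: heading 72 -> 36
  -- iteration 5/10 --
  FD 9: (-20.281,31.409) -> (-13,36.699) [heading=36, draw]
  RT 36: heading 36 -> 0
  -- iteration 6/10 --
  FD 9: (-13,36.699) -> (-4,36.699) [heading=0, draw]
  RT 36: heading 0 -> 324
  -- iteration 7/10 --
  FD 9: (-4,36.699) -> (3.281,31.409) [heading=324, draw]
  RT 36: heading 324 -> 288
  -- iteration 8/10 --
  FD 9: (3.281,31.409) -> (6.062,22.85) [heading=288, draw]
  RT 36: heading 288 -> 252
  -- iteration 9/10 --
  FD 9: (6.062,22.85) -> (3.281,14.29) [heading=252, draw]
  RT 36: heading 252 -> 216
  -- iteration 10/10 --
  FD 9: (3.281,14.29) -> (-4,9) [heading=216, draw]
  RT 36: heading 216 -> 180
]
Final: pos=(-4,9), heading=180, 10 segment(s) drawn

Start position: (-4, 9)
Final position: (-4, 9)
Distance = 0; < 1e-6 -> CLOSED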